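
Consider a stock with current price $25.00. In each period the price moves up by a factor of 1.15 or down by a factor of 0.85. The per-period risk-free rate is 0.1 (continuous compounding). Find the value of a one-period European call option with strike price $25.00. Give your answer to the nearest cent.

Risk-neutral probability p = (e^0.1 − 0.85)/(1.15 − 0.85) = 0.2552/0.3000 = 0.8506
Terminal stock prices: S_u = 28.75, S_d = 21.25
Terminal payoffs (S − K): max(3.75, 0) = 3.75, max(-3.75, 0) = 0
Node 0 (S = 25): V_0 = e^(−0.1)·[0.8506·3.7500 + 0.1494·0.0000] = 2.8861

$2.89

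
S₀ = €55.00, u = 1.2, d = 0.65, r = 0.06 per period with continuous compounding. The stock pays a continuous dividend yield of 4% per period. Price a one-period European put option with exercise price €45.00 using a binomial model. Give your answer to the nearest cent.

Per-period risk-free factor R = e^0.06 = 1.0618; dividend-adjusted growth = e^(0.06−0.04) = 1.0202.
Risk-neutral probability p = (1.0202 − 0.65)/(1.2 − 0.65) = 0.3702/0.5500 = 0.6731
Terminal stock prices: S_u = 66, S_d = 35.75
Terminal payoffs (K − S): max(-21, 0) = 0, max(9.25, 0) = 9.25
Node 0 (S = 55): V_0 = e^(−0.06)·[0.6731·0.0000 + 0.3269·9.2500] = 2.8478

€2.85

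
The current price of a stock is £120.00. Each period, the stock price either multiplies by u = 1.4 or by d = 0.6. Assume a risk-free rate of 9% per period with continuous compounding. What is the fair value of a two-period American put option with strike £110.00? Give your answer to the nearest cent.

£15.09

Risk-neutral probability p = (e^0.09 − 0.6)/(1.4 − 0.6) = 0.4942/0.8000 = 0.6177
Terminal stock prices: S_uu = 235.2, S_ud = 100.8, S_dd = 43.2
Terminal payoffs (K − S): max(-125.2, 0) = 0, max(9.2, 0) = 9.2, max(66.8, 0) = 66.8
Node u (S = 168): continuation = e^(−0.09)·[0.6177·0.0000 + 0.3823·9.2000] = 3.2143; exercise value = 0.0000 ≤ continuation, so V_u = 3.2143
Node d (S = 72): continuation = e^(−0.09)·[0.6177·9.2000 + 0.3823·66.8000] = 28.5324; exercise value = 38.0000 > continuation, so V_d = 38.0000 (exercise)
Node 0 (S = 120): continuation = e^(−0.09)·[0.6177·3.2143 + 0.3823·38.0000] = 15.0911; exercise value = 0.0000 ≤ continuation, so V_0 = 15.0911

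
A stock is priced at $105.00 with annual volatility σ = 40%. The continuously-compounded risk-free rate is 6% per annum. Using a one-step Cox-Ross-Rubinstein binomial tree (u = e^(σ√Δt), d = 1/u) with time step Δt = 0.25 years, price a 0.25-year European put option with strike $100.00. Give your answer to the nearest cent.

$7.08

CRR parameters: u = e^(σ√Δt) = e^(0.4·√0.25) = 1.2214, d = 1/u = 0.8187
Per-period rate: rΔt = 0.06·0.25 = 0.015, so R = e^0.015 = 1.0151
Risk-neutral probability p = (e^0.015 − 0.8187)/(1.2214 − 0.8187) = 0.1964/0.4027 = 0.4877
Terminal stock prices: S_u = 128.2, S_d = 85.97
Terminal payoffs (K − S): max(-28.25, 0) = 0, max(14.03, 0) = 14.03
Node 0 (S = 105): V_0 = e^(−0.015)·[0.4877·0.0000 + 0.5123·14.0333] = 7.0822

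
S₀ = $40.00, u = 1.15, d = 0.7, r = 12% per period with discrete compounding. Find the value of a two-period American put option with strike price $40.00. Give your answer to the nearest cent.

Risk-neutral probability p = (1 + 0.12 − 0.7)/(1.15 − 0.7) = 0.4200/0.4500 = 0.9333
Terminal stock prices: S_uu = 52.9, S_ud = 32.2, S_dd = 19.6
Terminal payoffs (K − S): max(-12.9, 0) = 0, max(7.8, 0) = 7.8, max(20.4, 0) = 20.4
Node u (S = 46): continuation = 1/1.12·[0.9333·0.0000 + 0.0667·7.8000] = 0.4643; exercise value = 0.0000 ≤ continuation, so V_u = 0.4643
Node d (S = 28): continuation = 1/1.12·[0.9333·7.8000 + 0.0667·20.4000] = 7.7143; exercise value = 12.0000 > continuation, so V_d = 12.0000 (exercise)
Node 0 (S = 40): continuation = 1/1.12·[0.9333·0.4643 + 0.0667·12.0000] = 1.1012; exercise value = 0.0000 ≤ continuation, so V_0 = 1.1012

$1.10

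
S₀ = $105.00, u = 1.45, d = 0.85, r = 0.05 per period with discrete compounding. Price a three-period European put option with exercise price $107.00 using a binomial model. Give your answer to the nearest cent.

$10.88

Risk-neutral probability p = (1 + 0.05 − 0.85)/(1.45 − 0.85) = 0.2000/0.6000 = 0.3333
Terminal stock prices: S_uuu = 320.1, S_uud = 187.6, S_udd = 110, S_ddd = 64.48
Terminal payoffs (K − S): max(-213.1, 0) = 0, max(-80.65, 0) = 0, max(-3.001, 0) = 0, max(42.52, 0) = 42.52
Node uu (S = 220.8): V_uu = 1/1.05·[0.3333·0.0000 + 0.6667·0.0000] = 0.0000
Node ud (S = 129.4): V_ud = 1/1.05·[0.3333·0.0000 + 0.6667·0.0000] = 0.0000
Node dd (S = 75.86): V_dd = 1/1.05·[0.3333·0.0000 + 0.6667·42.5169] = 26.9948
Node u (S = 152.2): V_u = 1/1.05·[0.3333·0.0000 + 0.6667·0.0000] = 0.0000
Node d (S = 89.25): V_d = 1/1.05·[0.3333·0.0000 + 0.6667·26.9948] = 17.1396
Node 0 (S = 105): V_0 = 1/1.05·[0.3333·0.0000 + 0.6667·17.1396] = 10.8823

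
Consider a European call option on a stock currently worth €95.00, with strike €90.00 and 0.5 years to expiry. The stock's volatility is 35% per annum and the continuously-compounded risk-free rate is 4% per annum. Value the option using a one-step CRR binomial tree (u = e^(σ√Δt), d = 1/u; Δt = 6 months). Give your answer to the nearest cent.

€14.87

CRR parameters: u = e^(σ√Δt) = e^(0.35·√0.5) = 1.2808, d = 1/u = 0.7808
Per-period rate: rΔt = 0.04·0.5 = 0.02, so R = e^0.02 = 1.0202
Risk-neutral probability p = (e^0.02 − 0.7808)/(1.2808 − 0.7808) = 0.2394/0.5000 = 0.4788
Terminal stock prices: S_u = 121.7, S_d = 74.17
Terminal payoffs (S − K): max(31.68, 0) = 31.68, max(-15.83, 0) = 0
Node 0 (S = 95): V_0 = e^(−0.02)·[0.4788·31.6763 + 0.5212·0.0000] = 14.8676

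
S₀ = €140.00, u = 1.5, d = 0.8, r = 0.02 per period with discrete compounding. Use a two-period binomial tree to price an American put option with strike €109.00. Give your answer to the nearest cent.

€8.77

Risk-neutral probability p = (1 + 0.02 − 0.8)/(1.5 − 0.8) = 0.2200/0.7000 = 0.3143
Terminal stock prices: S_uu = 315, S_ud = 168, S_dd = 89.6
Terminal payoffs (K − S): max(-206, 0) = 0, max(-59, 0) = 0, max(19.4, 0) = 19.4
Node u (S = 210): continuation = 1/1.02·[0.3143·0.0000 + 0.6857·0.0000] = 0.0000; exercise value = 0.0000 ≤ continuation, so V_u = 0.0000
Node d (S = 112): continuation = 1/1.02·[0.3143·0.0000 + 0.6857·19.4000] = 13.0420; exercise value = 0.0000 ≤ continuation, so V_d = 13.0420
Node 0 (S = 140): continuation = 1/1.02·[0.3143·0.0000 + 0.6857·13.0420] = 8.7677; exercise value = 0.0000 ≤ continuation, so V_0 = 8.7677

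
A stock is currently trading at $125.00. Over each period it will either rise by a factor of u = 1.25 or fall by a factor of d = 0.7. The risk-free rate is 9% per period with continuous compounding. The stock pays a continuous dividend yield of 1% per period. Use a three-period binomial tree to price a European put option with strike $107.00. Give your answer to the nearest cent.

Per-period risk-free factor R = e^0.09 = 1.0942; dividend-adjusted growth = e^(0.09−0.01) = 1.0833.
Risk-neutral probability p = (1.0833 − 0.7)/(1.25 − 0.7) = 0.3833/0.5500 = 0.6969
Terminal stock prices: S_uuu = 244.1, S_uud = 136.7, S_udd = 76.56, S_ddd = 42.87
Terminal payoffs (K − S): max(-137.1, 0) = 0, max(-29.72, 0) = 0, max(30.44, 0) = 30.44, max(64.12, 0) = 64.12
Node uu (S = 195.3): V_uu = e^(−0.09)·[0.6969·0.0000 + 0.3031·0.0000] = 0.0000
Node ud (S = 109.4): V_ud = e^(−0.09)·[0.6969·0.0000 + 0.3031·30.4375] = 8.4320
Node dd (S = 61.25): V_dd = e^(−0.09)·[0.6969·30.4375 + 0.3031·64.1250] = 37.1501
Node u (S = 156.2): V_u = e^(−0.09)·[0.6969·0.0000 + 0.3031·8.4320] = 2.3359
Node d (S = 87.5): V_d = e^(−0.09)·[0.6969·8.4320 + 0.3031·37.1501] = 15.6619
Node 0 (S = 125): V_0 = e^(−0.09)·[0.6969·2.3359 + 0.3031·15.6619] = 5.8265

$5.83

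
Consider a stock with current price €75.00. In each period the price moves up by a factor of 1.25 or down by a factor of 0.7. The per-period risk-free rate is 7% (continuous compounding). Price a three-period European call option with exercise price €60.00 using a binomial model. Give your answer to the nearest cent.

Risk-neutral probability p = (e^0.07 − 0.7)/(1.25 − 0.7) = 0.3725/0.5500 = 0.6773
Terminal stock prices: S_uuu = 146.5, S_uud = 82.03, S_udd = 45.94, S_ddd = 25.72
Terminal payoffs (S − K): max(86.48, 0) = 86.48, max(22.03, 0) = 22.03, max(-14.06, 0) = 0, max(-34.28, 0) = 0
Node uu (S = 117.2): V_uu = e^(−0.07)·[0.6773·86.4844 + 0.3227·22.0312] = 61.2439
Node ud (S = 65.62): V_ud = e^(−0.07)·[0.6773·22.0312 + 0.3227·0.0000] = 13.9127
Node dd (S = 36.75): V_dd = e^(−0.07)·[0.6773·0.0000 + 0.3227·0.0000] = 0.0000
Node u (S = 93.75): V_u = e^(−0.07)·[0.6773·61.2439 + 0.3227·13.9127] = 42.8617
Node d (S = 52.5): V_d = e^(−0.07)·[0.6773·13.9127 + 0.3227·0.0000] = 8.7859
Node 0 (S = 75): V_0 = e^(−0.07)·[0.6773·42.8617 + 0.3227·8.7859] = 29.7107

€29.71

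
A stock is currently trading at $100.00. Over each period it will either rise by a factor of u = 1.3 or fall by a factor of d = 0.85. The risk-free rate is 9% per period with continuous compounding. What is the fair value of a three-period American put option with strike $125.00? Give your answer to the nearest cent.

$25.00

Risk-neutral probability p = (e^0.09 − 0.85)/(1.3 − 0.85) = 0.2442/0.4500 = 0.5426
Terminal stock prices: S_uuu = 219.7, S_uud = 143.7, S_udd = 93.92, S_ddd = 61.41
Terminal payoffs (K − S): max(-94.7, 0) = 0, max(-18.65, 0) = 0, max(31.08, 0) = 31.08, max(63.59, 0) = 63.59
Node uu (S = 169): continuation = e^(−0.09)·[0.5426·0.0000 + 0.4574·0.0000] = 0.0000; exercise value = 0.0000 ≤ continuation, so V_uu = 0.0000
Node ud (S = 110.5): continuation = e^(−0.09)·[0.5426·0.0000 + 0.4574·31.0750] = 12.9901; exercise value = 14.5000 > continuation, so V_ud = 14.5000 (exercise)
Node dd (S = 72.25): continuation = e^(−0.09)·[0.5426·31.0750 + 0.4574·63.5875] = 41.9914; exercise value = 52.7500 > continuation, so V_dd = 52.7500 (exercise)
Node u (S = 130): continuation = e^(−0.09)·[0.5426·0.0000 + 0.4574·14.5000] = 6.0613; exercise value = 0.0000 ≤ continuation, so V_u = 6.0613
Node d (S = 85): continuation = e^(−0.09)·[0.5426·14.5000 + 0.4574·52.7500] = 29.2414; exercise value = 40.0000 > continuation, so V_d = 40.0000 (exercise)
Node 0 (S = 100): continuation = e^(−0.09)·[0.5426·6.0613 + 0.4574·40.0000] = 19.7268; exercise value = 25.0000 > continuation, so V_0 = 25.0000 (exercise)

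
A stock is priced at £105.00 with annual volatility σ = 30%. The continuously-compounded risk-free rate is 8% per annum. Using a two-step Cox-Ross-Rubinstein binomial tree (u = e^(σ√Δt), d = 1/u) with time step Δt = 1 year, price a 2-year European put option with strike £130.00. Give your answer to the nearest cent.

CRR parameters: u = e^(σ√Δt) = e^(0.3·√1) = 1.3499, d = 1/u = 0.7408
Per-period rate: rΔt = 0.08·1 = 0.08, so R = e^0.08 = 1.0833
Risk-neutral probability p = (e^0.08 − 0.7408)/(1.3499 − 0.7408) = 0.3425/0.6090 = 0.5623
Terminal stock prices: S_uu = 191.3, S_ud = 105, S_dd = 57.63
Terminal payoffs (K − S): max(-61.32, 0) = 0, max(25, 0) = 25, max(72.37, 0) = 72.37
Node u (S = 141.7): V_u = e^(−0.08)·[0.5623·0.0000 + 0.4377·25.0000] = 10.1010
Node d (S = 77.79): V_d = e^(−0.08)·[0.5623·25.0000 + 0.4377·72.3748] = 42.2192
Node 0 (S = 105): V_0 = e^(−0.08)·[0.5623·10.1010 + 0.4377·42.2192] = 22.3014

£22.30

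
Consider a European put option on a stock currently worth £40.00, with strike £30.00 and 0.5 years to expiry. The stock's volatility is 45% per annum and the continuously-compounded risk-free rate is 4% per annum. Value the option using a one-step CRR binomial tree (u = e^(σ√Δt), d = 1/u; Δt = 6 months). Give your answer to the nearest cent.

£0.48

CRR parameters: u = e^(σ√Δt) = e^(0.45·√0.5) = 1.3746, d = 1/u = 0.7275
Per-period rate: rΔt = 0.04·0.5 = 0.02, so R = e^0.02 = 1.0202
Risk-neutral probability p = (e^0.02 − 0.7275)/(1.3746 − 0.7275) = 0.2927/0.6472 = 0.4523
Terminal stock prices: S_u = 54.99, S_d = 29.1
Terminal payoffs (K − S): max(-24.99, 0) = 0, max(0.9017, 0) = 0.9017
Node 0 (S = 40): V_0 = e^(−0.02)·[0.4523·0.0000 + 0.5477·0.9017] = 0.4840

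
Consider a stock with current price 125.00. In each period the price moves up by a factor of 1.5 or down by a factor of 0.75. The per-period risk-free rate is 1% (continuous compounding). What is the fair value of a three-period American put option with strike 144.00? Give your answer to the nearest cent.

Risk-neutral probability p = (e^0.01 − 0.75)/(1.5 − 0.75) = 0.2601/0.7500 = 0.3467
Terminal stock prices: S_uuu = 421.9, S_uud = 210.9, S_udd = 105.5, S_ddd = 52.73
Terminal payoffs (K − S): max(-277.9, 0) = 0, max(-66.94, 0) = 0, max(38.53, 0) = 38.53, max(91.27, 0) = 91.27
Node uu (S = 281.2): continuation = e^(−0.01)·[0.3467·0.0000 + 0.6533·0.0000] = 0.0000; exercise value = 0.0000 ≤ continuation, so V_uu = 0.0000
Node ud (S = 140.6): continuation = e^(−0.01)·[0.3467·0.0000 + 0.6533·38.5312] = 24.9207; exercise value = 3.3750 ≤ continuation, so V_ud = 24.9207
Node dd (S = 70.31): continuation = e^(−0.01)·[0.3467·38.5312 + 0.6533·91.2656] = 72.2547; exercise value = 73.6875 > continuation, so V_dd = 73.6875 (exercise)
Node u (S = 187.5): continuation = e^(−0.01)·[0.3467·0.0000 + 0.6533·24.9207] = 16.1179; exercise value = 0.0000 ≤ continuation, so V_u = 16.1179
Node d (S = 93.75): continuation = e^(−0.01)·[0.3467·24.9207 + 0.6533·73.6875] = 56.2135; exercise value = 50.2500 ≤ continuation, so V_d = 56.2135
Node 0 (S = 125): continuation = e^(−0.01)·[0.3467·16.1179 + 0.6533·56.2135] = 41.8900; exercise value = 19.0000 ≤ continuation, so V_0 = 41.8900

41.89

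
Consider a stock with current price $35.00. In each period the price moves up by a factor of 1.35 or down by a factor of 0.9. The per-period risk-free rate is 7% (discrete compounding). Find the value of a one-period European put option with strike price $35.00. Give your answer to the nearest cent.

$2.04

Risk-neutral probability p = (1 + 0.07 − 0.9)/(1.35 − 0.9) = 0.1700/0.4500 = 0.3778
Terminal stock prices: S_u = 47.25, S_d = 31.5
Terminal payoffs (K − S): max(-12.25, 0) = 0, max(3.5, 0) = 3.5
Node 0 (S = 35): V_0 = 1/1.07·[0.3778·0.0000 + 0.6222·3.5000] = 2.0353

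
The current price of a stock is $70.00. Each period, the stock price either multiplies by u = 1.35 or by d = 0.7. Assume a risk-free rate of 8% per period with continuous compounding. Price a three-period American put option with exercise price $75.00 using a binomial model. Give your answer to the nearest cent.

$12.09

Risk-neutral probability p = (e^0.08 − 0.7)/(1.35 − 0.7) = 0.3833/0.6500 = 0.5897
Terminal stock prices: S_uuu = 172.2, S_uud = 89.3, S_udd = 46.3, S_ddd = 24.01
Terminal payoffs (K − S): max(-97.23, 0) = 0, max(-14.3, 0) = 0, max(28.7, 0) = 28.7, max(50.99, 0) = 50.99
Node uu (S = 127.6): continuation = e^(−0.08)·[0.5897·0.0000 + 0.4103·0.0000] = 0.0000; exercise value = 0.0000 ≤ continuation, so V_uu = 0.0000
Node ud (S = 66.15): continuation = e^(−0.08)·[0.5897·0.0000 + 0.4103·28.6950] = 10.8691; exercise value = 8.8500 ≤ continuation, so V_ud = 10.8691
Node dd (S = 34.3): continuation = e^(−0.08)·[0.5897·28.6950 + 0.4103·50.9900] = 34.9337; exercise value = 40.7000 > continuation, so V_dd = 40.7000 (exercise)
Node u (S = 94.5): continuation = e^(−0.08)·[0.5897·0.0000 + 0.4103·10.8691] = 4.1170; exercise value = 0.0000 ≤ continuation, so V_u = 4.1170
Node d (S = 49): continuation = e^(−0.08)·[0.5897·10.8691 + 0.4103·40.7000] = 21.3328; exercise value = 26.0000 > continuation, so V_d = 26.0000 (exercise)
Node 0 (S = 70): continuation = e^(−0.08)·[0.5897·4.1170 + 0.4103·26.0000] = 12.0893; exercise value = 5.0000 ≤ continuation, so V_0 = 12.0893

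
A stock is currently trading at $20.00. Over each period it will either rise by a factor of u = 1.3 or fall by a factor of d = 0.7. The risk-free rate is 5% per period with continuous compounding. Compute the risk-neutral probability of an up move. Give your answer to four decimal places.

p = 0.5855

Risk-neutral probability p = (e^0.05 − 0.7)/(1.3 − 0.7) = 0.3513/0.6000 = 0.5855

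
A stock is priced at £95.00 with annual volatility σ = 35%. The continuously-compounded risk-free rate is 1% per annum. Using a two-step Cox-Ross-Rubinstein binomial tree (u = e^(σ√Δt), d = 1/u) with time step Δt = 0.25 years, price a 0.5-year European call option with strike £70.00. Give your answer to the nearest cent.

£26.22

CRR parameters: u = e^(σ√Δt) = e^(0.35·√0.25) = 1.1912, d = 1/u = 0.8395
Per-period rate: rΔt = 0.01·0.25 = 0.0025, so R = e^0.0025 = 1.0025
Risk-neutral probability p = (e^0.0025 − 0.8395)/(1.1912 − 0.8395) = 0.1630/0.3518 = 0.4635
Terminal stock prices: S_uu = 134.8, S_ud = 95, S_dd = 66.95
Terminal payoffs (S − K): max(64.81, 0) = 64.81, max(25, 0) = 25, max(-3.055, 0) = 0
Node u (S = 113.2): V_u = e^(−0.0025)·[0.4635·64.8114 + 0.5365·25.0000] = 43.3432
Node d (S = 79.75): V_d = e^(−0.0025)·[0.4635·25.0000 + 0.5365·0.0000] = 11.5580
Node 0 (S = 95): V_0 = e^(−0.0025)·[0.4635·43.3432 + 0.5365·11.5580] = 26.2240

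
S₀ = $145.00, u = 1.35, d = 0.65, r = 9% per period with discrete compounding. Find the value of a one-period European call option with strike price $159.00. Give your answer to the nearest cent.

$21.19

Risk-neutral probability p = (1 + 0.09 − 0.65)/(1.35 − 0.65) = 0.4400/0.7000 = 0.6286
Terminal stock prices: S_u = 195.8, S_d = 94.25
Terminal payoffs (S − K): max(36.75, 0) = 36.75, max(-64.75, 0) = 0
Node 0 (S = 145): V_0 = 1/1.09·[0.6286·36.7500 + 0.3714·0.0000] = 21.1927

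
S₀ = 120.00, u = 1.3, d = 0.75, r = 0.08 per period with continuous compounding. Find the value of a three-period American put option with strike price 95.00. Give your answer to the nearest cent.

4.71

Risk-neutral probability p = (e^0.08 − 0.75)/(1.3 − 0.75) = 0.3333/0.5500 = 0.6060
Terminal stock prices: S_uuu = 263.6, S_uud = 152.1, S_udd = 87.75, S_ddd = 50.62
Terminal payoffs (K − S): max(-168.6, 0) = 0, max(-57.1, 0) = 0, max(7.25, 0) = 7.25, max(44.38, 0) = 44.38
Node uu (S = 202.8): continuation = e^(−0.08)·[0.6060·0.0000 + 0.3940·0.0000] = 0.0000; exercise value = 0.0000 ≤ continuation, so V_uu = 0.0000
Node ud (S = 117): continuation = e^(−0.08)·[0.6060·0.0000 + 0.3940·7.2500] = 2.6370; exercise value = 0.0000 ≤ continuation, so V_ud = 2.6370
Node dd (S = 67.5): continuation = e^(−0.08)·[0.6060·7.2500 + 0.3940·44.3750] = 20.1961; exercise value = 27.5000 > continuation, so V_dd = 27.5000 (exercise)
Node u (S = 156): continuation = e^(−0.08)·[0.6060·0.0000 + 0.3940·2.6370] = 0.9592; exercise value = 0.0000 ≤ continuation, so V_u = 0.9592
Node d (S = 90): continuation = e^(−0.08)·[0.6060·2.6370 + 0.3940·27.5000] = 11.4777; exercise value = 5.0000 ≤ continuation, so V_d = 11.4777
Node 0 (S = 120): continuation = e^(−0.08)·[0.6060·0.9592 + 0.3940·11.4777] = 4.7113; exercise value = 0.0000 ≤ continuation, so V_0 = 4.7113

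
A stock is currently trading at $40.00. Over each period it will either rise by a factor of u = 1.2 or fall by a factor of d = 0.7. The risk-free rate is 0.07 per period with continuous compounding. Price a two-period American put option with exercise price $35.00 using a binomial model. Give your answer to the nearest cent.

Risk-neutral probability p = (e^0.07 − 0.7)/(1.2 − 0.7) = 0.3725/0.5000 = 0.7450
Terminal stock prices: S_uu = 57.6, S_ud = 33.6, S_dd = 19.6
Terminal payoffs (K − S): max(-22.6, 0) = 0, max(1.4, 0) = 1.4, max(15.4, 0) = 15.4
Node u (S = 48): continuation = e^(−0.07)·[0.7450·0.0000 + 0.2550·1.4000] = 0.3328; exercise value = 0.0000 ≤ continuation, so V_u = 0.3328
Node d (S = 28): continuation = e^(−0.07)·[0.7450·1.4000 + 0.2550·15.4000] = 4.6338; exercise value = 7.0000 > continuation, so V_d = 7.0000 (exercise)
Node 0 (S = 40): continuation = e^(−0.07)·[0.7450·0.3328 + 0.2550·7.0000] = 1.8954; exercise value = 0.0000 ≤ continuation, so V_0 = 1.8954

$1.90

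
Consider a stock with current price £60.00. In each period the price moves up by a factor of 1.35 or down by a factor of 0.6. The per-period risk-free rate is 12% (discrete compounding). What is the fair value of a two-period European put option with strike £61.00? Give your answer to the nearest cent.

£7.16

Risk-neutral probability p = (1 + 0.12 − 0.6)/(1.35 − 0.6) = 0.5200/0.7500 = 0.6933
Terminal stock prices: S_uu = 109.4, S_ud = 48.6, S_dd = 21.6
Terminal payoffs (K − S): max(-48.35, 0) = 0, max(12.4, 0) = 12.4, max(39.4, 0) = 39.4
Node u (S = 81): V_u = 1/1.12·[0.6933·0.0000 + 0.3067·12.4000] = 3.3952
Node d (S = 36): V_d = 1/1.12·[0.6933·12.4000 + 0.3067·39.4000] = 18.4643
Node 0 (S = 60): V_0 = 1/1.12·[0.6933·3.3952 + 0.3067·18.4643] = 7.1575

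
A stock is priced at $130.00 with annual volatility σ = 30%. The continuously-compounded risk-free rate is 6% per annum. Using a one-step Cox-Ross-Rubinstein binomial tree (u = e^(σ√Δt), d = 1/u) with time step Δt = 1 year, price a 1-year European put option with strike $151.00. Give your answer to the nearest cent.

CRR parameters: u = e^(σ√Δt) = e^(0.3·√1) = 1.3499, d = 1/u = 0.7408
Per-period rate: rΔt = 0.06·1 = 0.06, so R = e^0.06 = 1.0618
Risk-neutral probability p = (e^0.06 − 0.7408)/(1.3499 − 0.7408) = 0.3210/0.6090 = 0.5271
Terminal stock prices: S_u = 175.5, S_d = 96.31
Terminal payoffs (K − S): max(-24.48, 0) = 0, max(54.69, 0) = 54.69
Node 0 (S = 130): V_0 = e^(−0.06)·[0.5271·0.0000 + 0.4729·54.6936] = 24.3590

$24.36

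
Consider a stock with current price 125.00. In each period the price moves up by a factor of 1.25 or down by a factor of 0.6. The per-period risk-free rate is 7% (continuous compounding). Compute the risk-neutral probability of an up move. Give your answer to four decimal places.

p = 0.7269

Risk-neutral probability p = (e^0.07 − 0.6)/(1.25 − 0.6) = 0.4725/0.6500 = 0.7269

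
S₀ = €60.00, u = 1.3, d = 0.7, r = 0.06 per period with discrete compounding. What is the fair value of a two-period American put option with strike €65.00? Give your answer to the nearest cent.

Risk-neutral probability p = (1 + 0.06 − 0.7)/(1.3 − 0.7) = 0.3600/0.6000 = 0.6000
Terminal stock prices: S_uu = 101.4, S_ud = 54.6, S_dd = 29.4
Terminal payoffs (K − S): max(-36.4, 0) = 0, max(10.4, 0) = 10.4, max(35.6, 0) = 35.6
Node u (S = 78): continuation = 1/1.06·[0.6000·0.0000 + 0.4000·10.4000] = 3.9245; exercise value = 0.0000 ≤ continuation, so V_u = 3.9245
Node d (S = 42): continuation = 1/1.06·[0.6000·10.4000 + 0.4000·35.6000] = 19.3208; exercise value = 23.0000 > continuation, so V_d = 23.0000 (exercise)
Node 0 (S = 60): continuation = 1/1.06·[0.6000·3.9245 + 0.4000·23.0000] = 10.9007; exercise value = 5.0000 ≤ continuation, so V_0 = 10.9007

€10.90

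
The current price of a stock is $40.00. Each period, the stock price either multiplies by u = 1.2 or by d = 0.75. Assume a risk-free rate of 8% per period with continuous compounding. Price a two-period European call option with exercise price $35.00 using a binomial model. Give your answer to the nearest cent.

$10.89

Risk-neutral probability p = (e^0.08 − 0.75)/(1.2 − 0.75) = 0.3333/0.4500 = 0.7406
Terminal stock prices: S_uu = 57.6, S_ud = 36, S_dd = 22.5
Terminal payoffs (S − K): max(22.6, 0) = 22.6, max(1, 0) = 1, max(-12.5, 0) = 0
Node u (S = 48): V_u = e^(−0.08)·[0.7406·22.6000 + 0.2594·1.0000] = 15.6909
Node d (S = 30): V_d = e^(−0.08)·[0.7406·1.0000 + 0.2594·0.0000] = 0.6837
Node 0 (S = 40): V_0 = e^(−0.08)·[0.7406·15.6909 + 0.2594·0.6837] = 10.8915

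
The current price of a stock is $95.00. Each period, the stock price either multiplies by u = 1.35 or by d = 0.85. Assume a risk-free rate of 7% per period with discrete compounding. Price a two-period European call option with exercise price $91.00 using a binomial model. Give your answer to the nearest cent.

Risk-neutral probability p = (1 + 0.07 − 0.85)/(1.35 − 0.85) = 0.2200/0.5000 = 0.4400
Terminal stock prices: S_uu = 173.1, S_ud = 109, S_dd = 68.64
Terminal payoffs (S − K): max(82.14, 0) = 82.14, max(18.01, 0) = 18.01, max(-22.36, 0) = 0
Node u (S = 128.2): V_u = 1/1.07·[0.4400·82.1375 + 0.5600·18.0125] = 43.2033
Node d (S = 80.75): V_d = 1/1.07·[0.4400·18.0125 + 0.5600·0.0000] = 7.4070
Node 0 (S = 95): V_0 = 1/1.07·[0.4400·43.2033 + 0.5600·7.4070] = 21.6424

$21.64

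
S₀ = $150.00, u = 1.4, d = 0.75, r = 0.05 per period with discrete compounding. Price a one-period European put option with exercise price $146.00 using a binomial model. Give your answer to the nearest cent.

Risk-neutral probability p = (1 + 0.05 − 0.75)/(1.4 − 0.75) = 0.3000/0.6500 = 0.4615
Terminal stock prices: S_u = 210, S_d = 112.5
Terminal payoffs (K − S): max(-64, 0) = 0, max(33.5, 0) = 33.5
Node 0 (S = 150): V_0 = 1/1.05·[0.4615·0.0000 + 0.5385·33.5000] = 17.1795

$17.18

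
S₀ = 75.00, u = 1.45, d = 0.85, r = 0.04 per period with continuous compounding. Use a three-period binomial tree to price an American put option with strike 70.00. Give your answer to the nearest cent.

6.79

Risk-neutral probability p = (e^0.04 − 0.85)/(1.45 − 0.85) = 0.1908/0.6000 = 0.3180
Terminal stock prices: S_uuu = 228.6, S_uud = 134, S_udd = 78.57, S_ddd = 46.06
Terminal payoffs (K − S): max(-158.6, 0) = 0, max(-64.03, 0) = 0, max(-8.572, 0) = 0, max(23.94, 0) = 23.94
Node uu (S = 157.7): continuation = e^(−0.04)·[0.3180·0.0000 + 0.6820·0.0000] = 0.0000; exercise value = 0.0000 ≤ continuation, so V_uu = 0.0000
Node ud (S = 92.44): continuation = e^(−0.04)·[0.3180·0.0000 + 0.6820·0.0000] = 0.0000; exercise value = 0.0000 ≤ continuation, so V_ud = 0.0000
Node dd (S = 54.19): continuation = e^(−0.04)·[0.3180·0.0000 + 0.6820·23.9406] = 15.6869; exercise value = 15.8125 > continuation, so V_dd = 15.8125 (exercise)
Node u (S = 108.8): continuation = e^(−0.04)·[0.3180·0.0000 + 0.6820·0.0000] = 0.0000; exercise value = 0.0000 ≤ continuation, so V_u = 0.0000
Node d (S = 63.75): continuation = e^(−0.04)·[0.3180·0.0000 + 0.6820·15.8125] = 10.3610; exercise value = 6.2500 ≤ continuation, so V_d = 10.3610
Node 0 (S = 75): continuation = e^(−0.04)·[0.3180·0.0000 + 0.6820·10.3610] = 6.7890; exercise value = 0.0000 ≤ continuation, so V_0 = 6.7890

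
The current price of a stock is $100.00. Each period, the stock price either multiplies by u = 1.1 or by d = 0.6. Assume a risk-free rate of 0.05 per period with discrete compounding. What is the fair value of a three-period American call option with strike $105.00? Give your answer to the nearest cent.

$17.70

Risk-neutral probability p = (1 + 0.05 − 0.6)/(1.1 − 0.6) = 0.4500/0.5000 = 0.9000
Terminal stock prices: S_uuu = 133.1, S_uud = 72.6, S_udd = 39.6, S_ddd = 21.6
Terminal payoffs (S − K): max(28.1, 0) = 28.1, max(-32.4, 0) = 0, max(-65.4, 0) = 0, max(-83.4, 0) = 0
Node uu (S = 121): continuation = 1/1.05·[0.9000·28.1000 + 0.1000·0.0000] = 24.0857; exercise value = 16.0000 ≤ continuation, so V_uu = 24.0857
Node ud (S = 66): continuation = 1/1.05·[0.9000·0.0000 + 0.1000·0.0000] = 0.0000; exercise value = 0.0000 ≤ continuation, so V_ud = 0.0000
Node dd (S = 36): continuation = 1/1.05·[0.9000·0.0000 + 0.1000·0.0000] = 0.0000; exercise value = 0.0000 ≤ continuation, so V_dd = 0.0000
Node u (S = 110): continuation = 1/1.05·[0.9000·24.0857 + 0.1000·0.0000] = 20.6449; exercise value = 5.0000 ≤ continuation, so V_u = 20.6449
Node d (S = 60): continuation = 1/1.05·[0.9000·0.0000 + 0.1000·0.0000] = 0.0000; exercise value = 0.0000 ≤ continuation, so V_d = 0.0000
Node 0 (S = 100): continuation = 1/1.05·[0.9000·20.6449 + 0.1000·0.0000] = 17.6956; exercise value = 0.0000 ≤ continuation, so V_0 = 17.6956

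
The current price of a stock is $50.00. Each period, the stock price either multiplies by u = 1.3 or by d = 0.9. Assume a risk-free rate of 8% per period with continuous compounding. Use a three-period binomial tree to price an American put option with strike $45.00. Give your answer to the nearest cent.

$1.13

Risk-neutral probability p = (e^0.08 − 0.9)/(1.3 − 0.9) = 0.1833/0.4000 = 0.4582
Terminal stock prices: S_uuu = 109.9, S_uud = 76.05, S_udd = 52.65, S_ddd = 36.45
Terminal payoffs (K − S): max(-64.85, 0) = 0, max(-31.05, 0) = 0, max(-7.65, 0) = 0, max(8.55, 0) = 8.55
Node uu (S = 84.5): continuation = e^(−0.08)·[0.4582·0.0000 + 0.5418·0.0000] = 0.0000; exercise value = 0.0000 ≤ continuation, so V_uu = 0.0000
Node ud (S = 58.5): continuation = e^(−0.08)·[0.4582·0.0000 + 0.5418·0.0000] = 0.0000; exercise value = 0.0000 ≤ continuation, so V_ud = 0.0000
Node dd (S = 40.5): continuation = e^(−0.08)·[0.4582·0.0000 + 0.5418·8.5500] = 4.2761; exercise value = 4.5000 > continuation, so V_dd = 4.5000 (exercise)
Node u (S = 65): continuation = e^(−0.08)·[0.4582·0.0000 + 0.5418·0.0000] = 0.0000; exercise value = 0.0000 ≤ continuation, so V_u = 0.0000
Node d (S = 45): continuation = e^(−0.08)·[0.4582·0.0000 + 0.5418·4.5000] = 2.2506; exercise value = 0.0000 ≤ continuation, so V_d = 2.2506
Node 0 (S = 50): continuation = e^(−0.08)·[0.4582·0.0000 + 0.5418·2.2506] = 1.1256; exercise value = 0.0000 ≤ continuation, so V_0 = 1.1256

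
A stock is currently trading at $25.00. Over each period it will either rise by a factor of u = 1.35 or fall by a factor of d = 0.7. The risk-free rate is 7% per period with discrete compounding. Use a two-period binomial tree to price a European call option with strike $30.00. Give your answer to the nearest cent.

$4.40

Risk-neutral probability p = (1 + 0.07 − 0.7)/(1.35 − 0.7) = 0.3700/0.6500 = 0.5692
Terminal stock prices: S_uu = 45.56, S_ud = 23.62, S_dd = 12.25
Terminal payoffs (S − K): max(15.56, 0) = 15.56, max(-6.375, 0) = 0, max(-17.75, 0) = 0
Node u (S = 33.75): V_u = 1/1.07·[0.5692·15.5625 + 0.4308·0.0000] = 8.2791
Node d (S = 17.5): V_d = 1/1.07·[0.5692·0.0000 + 0.4308·0.0000] = 0.0000
Node 0 (S = 25): V_0 = 1/1.07·[0.5692·8.2791 + 0.4308·0.0000] = 4.4044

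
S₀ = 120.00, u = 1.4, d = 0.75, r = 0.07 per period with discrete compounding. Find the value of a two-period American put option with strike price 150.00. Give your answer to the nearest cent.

33.71

Risk-neutral probability p = (1 + 0.07 − 0.75)/(1.4 − 0.75) = 0.3200/0.6500 = 0.4923
Terminal stock prices: S_uu = 235.2, S_ud = 126, S_dd = 67.5
Terminal payoffs (K − S): max(-85.2, 0) = 0, max(24, 0) = 24, max(82.5, 0) = 82.5
Node u (S = 168): continuation = 1/1.07·[0.4923·0.0000 + 0.5077·24.0000] = 11.3875; exercise value = 0.0000 ≤ continuation, so V_u = 11.3875
Node d (S = 90): continuation = 1/1.07·[0.4923·24.0000 + 0.5077·82.5000] = 50.1869; exercise value = 60.0000 > continuation, so V_d = 60.0000 (exercise)
Node 0 (S = 120): continuation = 1/1.07·[0.4923·11.3875 + 0.5077·60.0000] = 33.7081; exercise value = 30.0000 ≤ continuation, so V_0 = 33.7081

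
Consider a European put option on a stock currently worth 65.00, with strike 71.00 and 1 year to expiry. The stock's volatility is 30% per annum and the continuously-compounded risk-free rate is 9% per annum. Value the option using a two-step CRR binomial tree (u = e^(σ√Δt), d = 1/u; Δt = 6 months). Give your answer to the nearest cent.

7.87

CRR parameters: u = e^(σ√Δt) = e^(0.3·√0.5) = 1.2363, d = 1/u = 0.8089
Per-period rate: rΔt = 0.09·0.5 = 0.045, so R = e^0.045 = 1.0460
Risk-neutral probability p = (e^0.045 − 0.8089)/(1.2363 − 0.8089) = 0.2372/0.4275 = 0.5548
Terminal stock prices: S_uu = 99.35, S_ud = 65, S_dd = 42.53
Terminal payoffs (K − S): max(-28.35, 0) = 0, max(6, 0) = 6, max(28.47, 0) = 28.47
Node u (S = 80.36): V_u = e^(−0.045)·[0.5548·0.0000 + 0.4452·6.0000] = 2.5534
Node d (S = 52.58): V_d = e^(−0.045)·[0.5548·6.0000 + 0.4452·28.4737] = 15.3001
Node 0 (S = 65): V_0 = e^(−0.045)·[0.5548·2.5534 + 0.4452·15.3001] = 7.8656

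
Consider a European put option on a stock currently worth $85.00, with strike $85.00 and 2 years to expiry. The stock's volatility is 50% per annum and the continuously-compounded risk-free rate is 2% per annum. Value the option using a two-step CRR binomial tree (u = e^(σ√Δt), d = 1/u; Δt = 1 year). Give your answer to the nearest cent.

$18.78

CRR parameters: u = e^(σ√Δt) = e^(0.5·√1) = 1.6487, d = 1/u = 0.6065
Per-period rate: rΔt = 0.02·1 = 0.02, so R = e^0.02 = 1.0202
Risk-neutral probability p = (e^0.02 − 0.6065)/(1.6487 − 0.6065) = 0.4137/1.0422 = 0.3969
Terminal stock prices: S_uu = 231.1, S_ud = 85, S_dd = 31.27
Terminal payoffs (K − S): max(-146.1, 0) = 0, max(0, 0) = 0, max(53.73, 0) = 53.73
Node u (S = 140.1): V_u = e^(−0.02)·[0.3969·0.0000 + 0.6031·0.0000] = 0.0000
Node d (S = 51.56): V_d = e^(−0.02)·[0.3969·0.0000 + 0.6031·53.7302] = 31.7618
Node 0 (S = 85): V_0 = e^(−0.02)·[0.3969·0.0000 + 0.6031·31.7618] = 18.7755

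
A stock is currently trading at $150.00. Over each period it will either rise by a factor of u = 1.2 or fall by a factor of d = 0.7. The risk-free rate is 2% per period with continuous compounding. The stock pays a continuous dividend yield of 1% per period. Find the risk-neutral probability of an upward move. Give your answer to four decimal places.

Per-period risk-free factor R = e^0.02 = 1.0202; dividend-adjusted growth = e^(0.02−0.01) = 1.0101.
Risk-neutral probability p = (1.0101 − 0.7)/(1.2 − 0.7) = 0.3101/0.5000 = 0.6201

p = 0.6201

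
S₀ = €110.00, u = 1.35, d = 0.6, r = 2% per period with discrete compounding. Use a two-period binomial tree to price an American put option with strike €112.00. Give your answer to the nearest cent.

€25.27

Risk-neutral probability p = (1 + 0.02 − 0.6)/(1.35 − 0.6) = 0.4200/0.7500 = 0.5600
Terminal stock prices: S_uu = 200.5, S_ud = 89.1, S_dd = 39.6
Terminal payoffs (K − S): max(-88.48, 0) = 0, max(22.9, 0) = 22.9, max(72.4, 0) = 72.4
Node u (S = 148.5): continuation = 1/1.02·[0.5600·0.0000 + 0.4400·22.9000] = 9.8784; exercise value = 0.0000 ≤ continuation, so V_u = 9.8784
Node d (S = 66): continuation = 1/1.02·[0.5600·22.9000 + 0.4400·72.4000] = 43.8039; exercise value = 46.0000 > continuation, so V_d = 46.0000 (exercise)
Node 0 (S = 110): continuation = 1/1.02·[0.5600·9.8784 + 0.4400·46.0000] = 25.2666; exercise value = 2.0000 ≤ continuation, so V_0 = 25.2666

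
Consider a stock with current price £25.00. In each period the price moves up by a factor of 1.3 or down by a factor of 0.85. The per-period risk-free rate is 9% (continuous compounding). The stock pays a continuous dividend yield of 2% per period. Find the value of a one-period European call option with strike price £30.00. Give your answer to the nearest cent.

Per-period risk-free factor R = e^0.09 = 1.0942; dividend-adjusted growth = e^(0.09−0.02) = 1.0725.
Risk-neutral probability p = (1.0725 − 0.85)/(1.3 − 0.85) = 0.2225/0.4500 = 0.4945
Terminal stock prices: S_u = 32.5, S_d = 21.25
Terminal payoffs (S − K): max(2.5, 0) = 2.5, max(-8.75, 0) = 0
Node 0 (S = 25): V_0 = e^(−0.09)·[0.4945·2.5000 + 0.5055·0.0000] = 1.1298

£1.13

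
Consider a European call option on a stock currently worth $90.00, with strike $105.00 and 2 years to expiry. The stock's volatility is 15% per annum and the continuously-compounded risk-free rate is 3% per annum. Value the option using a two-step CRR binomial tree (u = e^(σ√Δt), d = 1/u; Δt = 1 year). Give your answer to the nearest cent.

CRR parameters: u = e^(σ√Δt) = e^(0.15·√1) = 1.1618, d = 1/u = 0.8607
Per-period rate: rΔt = 0.03·1 = 0.03, so R = e^0.03 = 1.0305
Risk-neutral probability p = (e^0.03 − 0.8607)/(1.1618 − 0.8607) = 0.1697/0.3011 = 0.5637
Terminal stock prices: S_uu = 121.5, S_ud = 90, S_dd = 66.67
Terminal payoffs (S − K): max(16.49, 0) = 16.49, max(-15, 0) = 0, max(-38.33, 0) = 0
Node u (S = 104.6): V_u = e^(−0.03)·[0.5637·16.4873 + 0.4363·0.0000] = 9.0193
Node d (S = 77.46): V_d = e^(−0.03)·[0.5637·0.0000 + 0.4363·0.0000] = 0.0000
Node 0 (S = 90): V_0 = e^(−0.03)·[0.5637·9.0193 + 0.4363·0.0000] = 4.9340

$4.93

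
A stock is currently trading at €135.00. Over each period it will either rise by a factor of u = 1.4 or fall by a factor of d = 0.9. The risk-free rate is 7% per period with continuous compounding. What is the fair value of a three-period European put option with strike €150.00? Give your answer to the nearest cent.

€11.75

Risk-neutral probability p = (e^0.07 − 0.9)/(1.4 − 0.9) = 0.1725/0.5000 = 0.3450
Terminal stock prices: S_uuu = 370.4, S_uud = 238.1, S_udd = 153.1, S_ddd = 98.42
Terminal payoffs (K − S): max(-220.4, 0) = 0, max(-88.14, 0) = 0, max(-3.09, 0) = 0, max(51.58, 0) = 51.58
Node uu (S = 264.6): V_uu = e^(−0.07)·[0.3450·0.0000 + 0.6550·0.0000] = 0.0000
Node ud (S = 170.1): V_ud = e^(−0.07)·[0.3450·0.0000 + 0.6550·0.0000] = 0.0000
Node dd (S = 109.4): V_dd = e^(−0.07)·[0.3450·0.0000 + 0.6550·51.5850] = 31.5031
Node u (S = 189): V_u = e^(−0.07)·[0.3450·0.0000 + 0.6550·0.0000] = 0.0000
Node d (S = 121.5): V_d = e^(−0.07)·[0.3450·0.0000 + 0.6550·31.5031] = 19.2390
Node 0 (S = 135): V_0 = e^(−0.07)·[0.3450·0.0000 + 0.6550·19.2390] = 11.7493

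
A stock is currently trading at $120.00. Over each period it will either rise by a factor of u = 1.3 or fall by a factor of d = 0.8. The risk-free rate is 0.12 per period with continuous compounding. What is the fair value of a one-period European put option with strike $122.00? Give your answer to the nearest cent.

$7.96

Risk-neutral probability p = (e^0.12 − 0.8)/(1.3 − 0.8) = 0.3275/0.5000 = 0.6550
Terminal stock prices: S_u = 156, S_d = 96
Terminal payoffs (K − S): max(-34, 0) = 0, max(26, 0) = 26
Node 0 (S = 120): V_0 = e^(−0.12)·[0.6550·0.0000 + 0.3450·26.0000] = 7.9558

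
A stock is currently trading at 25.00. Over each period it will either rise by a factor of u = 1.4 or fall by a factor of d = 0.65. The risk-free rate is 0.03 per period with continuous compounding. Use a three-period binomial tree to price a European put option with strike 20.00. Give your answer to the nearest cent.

3.20

Risk-neutral probability p = (e^0.03 − 0.65)/(1.4 − 0.65) = 0.3805/0.7500 = 0.5073
Terminal stock prices: S_uuu = 68.6, S_uud = 31.85, S_udd = 14.79, S_ddd = 6.866
Terminal payoffs (K − S): max(-48.6, 0) = 0, max(-11.85, 0) = 0, max(5.212, 0) = 5.212, max(13.13, 0) = 13.13
Node uu (S = 49): V_uu = e^(−0.03)·[0.5073·0.0000 + 0.4927·0.0000] = 0.0000
Node ud (S = 22.75): V_ud = e^(−0.03)·[0.5073·0.0000 + 0.4927·5.2125] = 2.4924
Node dd (S = 10.56): V_dd = e^(−0.03)·[0.5073·5.2125 + 0.4927·13.1344] = 8.8464
Node u (S = 35): V_u = e^(−0.03)·[0.5073·0.0000 + 0.4927·2.4924] = 1.1918
Node d (S = 16.25): V_d = e^(−0.03)·[0.5073·2.4924 + 0.4927·8.8464] = 5.4570
Node 0 (S = 25): V_0 = e^(−0.03)·[0.5073·1.1918 + 0.4927·5.4570] = 3.1961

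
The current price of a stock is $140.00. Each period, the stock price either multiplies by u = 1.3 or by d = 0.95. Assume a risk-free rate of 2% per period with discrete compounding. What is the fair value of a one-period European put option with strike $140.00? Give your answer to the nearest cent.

$5.49

Risk-neutral probability p = (1 + 0.02 − 0.95)/(1.3 − 0.95) = 0.0700/0.3500 = 0.2000
Terminal stock prices: S_u = 182, S_d = 133
Terminal payoffs (K − S): max(-42, 0) = 0, max(7, 0) = 7
Node 0 (S = 140): V_0 = 1/1.02·[0.2000·0.0000 + 0.8000·7.0000] = 5.4902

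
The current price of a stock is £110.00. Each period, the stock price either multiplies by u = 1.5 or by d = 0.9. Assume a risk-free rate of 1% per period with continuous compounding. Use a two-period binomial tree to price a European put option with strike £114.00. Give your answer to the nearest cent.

Risk-neutral probability p = (e^0.01 − 0.9)/(1.5 − 0.9) = 0.1101/0.6000 = 0.1834
Terminal stock prices: S_uu = 247.5, S_ud = 148.5, S_dd = 89.1
Terminal payoffs (K − S): max(-133.5, 0) = 0, max(-34.5, 0) = 0, max(24.9, 0) = 24.9
Node u (S = 165): V_u = e^(−0.01)·[0.1834·0.0000 + 0.8166·0.0000] = 0.0000
Node d (S = 99): V_d = e^(−0.01)·[0.1834·0.0000 + 0.8166·24.9000] = 20.1306
Node 0 (S = 110): V_0 = e^(−0.01)·[0.1834·0.0000 + 0.8166·20.1306] = 16.2747

£16.27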